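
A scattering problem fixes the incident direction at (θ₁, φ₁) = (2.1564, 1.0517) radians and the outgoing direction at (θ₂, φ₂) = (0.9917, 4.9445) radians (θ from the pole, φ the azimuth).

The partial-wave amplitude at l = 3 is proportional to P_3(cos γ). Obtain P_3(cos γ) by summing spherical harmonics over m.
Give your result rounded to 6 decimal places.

-0.121353

Expand P_3 via completeness: Σ_{m} conj(Y_{3,m}) at Ω₁ times Y_{3,m} at Ω₂ —
  [-3]  conj(Y_{3,-3})(Ω₁) = -0.241466-0.003262i ; Y_{3,-3}(Ω₂) = -0.156897-0.187667i ; Δ = +0.037273+0.045827i
  [-2]  conj(Y_{3,-2})(Ω₁) = +0.199203-0.337964i ; Y_{3,-2}(Ω₂) = -0.350325+0.175414i ; Δ = -0.010502+0.153340i
  [-1]  conj(Y_{3,-1})(Ω₁) = +0.070468+0.123334i ; Y_{3,-1}(Ω₂) = +0.030956+0.130962i ; Δ = -0.013971+0.013047i
  [+0]  conj(Y_{3,0})(Ω₁) = +0.303732-0.000000i ; Y_{3,0}(Ω₂) = -0.306850+0.000000i ; Δ = -0.093200+0.000000i
  [+1]  conj(Y_{3,1})(Ω₁) = -0.070468+0.123334i ; Y_{3,1}(Ω₂) = -0.030956+0.130962i ; Δ = -0.013971-0.013047i
  [+2]  conj(Y_{3,2})(Ω₁) = +0.199203+0.337964i ; Y_{3,2}(Ω₂) = -0.350325-0.175414i ; Δ = -0.010502-0.153340i
  [+3]  conj(Y_{3,3})(Ω₁) = +0.241466-0.003262i ; Y_{3,3}(Ω₂) = +0.156897-0.187667i ; Δ = +0.037273-0.045827i
Σ over m = -0.067599+0.000000i; ×(4π/7) → -0.121353+0.000000i. Real part: -0.121353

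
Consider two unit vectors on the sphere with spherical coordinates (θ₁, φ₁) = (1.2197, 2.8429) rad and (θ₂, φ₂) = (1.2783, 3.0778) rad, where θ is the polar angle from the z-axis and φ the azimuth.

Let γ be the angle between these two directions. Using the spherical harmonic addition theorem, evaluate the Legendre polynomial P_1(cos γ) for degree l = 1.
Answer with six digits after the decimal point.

Expand P_1 via completeness: Σ_{m} conj(Y_{1,m}) at Ω₁ times Y_{1,m} at Ω₂ —
  term(m=-1) = 0.10438 - 0.02498j   from Y*(Ω₁)=-0.31005 + 0.09547j, Y(Ω₂)=-0.33015 - 0.02109j
  term(m=+0) = 0.02367 + 0.00000j   from Y*(Ω₁)=0.16804 + 0.00000j, Y(Ω₂)=0.14089 + 0.00000j
  term(m=+1) = 0.10438 + 0.02498j   from Y*(Ω₁)=0.31005 + 0.09547j, Y(Ω₂)=0.33015 - 0.02109j
Σ over m = 0.23243 + 0.00000j; ×(4π/3) → 0.97359 + 0.00000j. Real part: 0.973592

0.973592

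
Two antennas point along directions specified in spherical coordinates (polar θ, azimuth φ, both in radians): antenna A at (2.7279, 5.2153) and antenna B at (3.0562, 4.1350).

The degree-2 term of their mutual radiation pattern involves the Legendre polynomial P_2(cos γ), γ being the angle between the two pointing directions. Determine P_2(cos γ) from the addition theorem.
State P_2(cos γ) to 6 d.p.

Expand P_2 via completeness: Σ_{m} conj(Y_{2,m}) at Ω₁ times Y_{2,m} at Ω₂ —
  [-2]  conj(Y_{2,-2})(Ω₁) = -0.03342 - 0.05272j ; Y_{2,-2}(Ω₂) = -0.00114 - 0.00257j ; Δ = -0.00010 + 0.00015j
  [-1]  conj(Y_{2,-1})(Ω₁) = -0.13706 + 0.24915j ; Y_{2,-1}(Ω₂) = 0.03583 - 0.05501j ; Δ = 0.00879 + 0.01647j
  [+0]  conj(Y_{2,0})(Ω₁) = 0.47788 + 0.00000j ; Y_{2,0}(Ω₂) = 0.62390 + 0.00000j ; Δ = 0.29815 + 0.00000j
  [+1]  conj(Y_{2,1})(Ω₁) = 0.13706 + 0.24915j ; Y_{2,1}(Ω₂) = -0.03583 - 0.05501j ; Δ = 0.00879 - 0.01647j
  [+2]  conj(Y_{2,2})(Ω₁) = -0.03342 + 0.05272j ; Y_{2,2}(Ω₂) = -0.00114 + 0.00257j ; Δ = -0.00010 - 0.00015j
Total Σ_m = 0.31554 + 0.00000j. Multiply by 2.513274: 0.79305 + 0.00000j. P_2(cos γ) = 0.793049

0.793049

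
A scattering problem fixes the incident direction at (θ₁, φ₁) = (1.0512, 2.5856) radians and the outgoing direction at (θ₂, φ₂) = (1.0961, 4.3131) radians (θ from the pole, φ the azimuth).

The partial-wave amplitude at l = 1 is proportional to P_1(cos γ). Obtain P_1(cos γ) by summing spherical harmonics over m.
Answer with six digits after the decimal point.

Summing Y*_{l m}(θ₁,φ₁)·Y_{l m}(θ₂,φ₂) over m ∈ [−1, 1]; prefactor 4π/(2·1+1) = 4.188790:
  term(m=-1) = (-0.014382, -0.091027)   from Y*(Ω₁)=(-0.254725, 0.158281), Y(Ω₂)=(-0.119464, 0.283121)
  term(m=+0) = (0.054180, 0.000000)   from Y*(Ω₁)=(0.242606, -0.000000), Y(Ω₂)=(0.223325, 0.000000)
  term(m=+1) = (-0.014382, 0.091027)   from Y*(Ω₁)=(0.254725, 0.158281), Y(Ω₂)=(0.119464, 0.283121)
Σ over m = (0.025416, 0.000000); ×(4π/3) → (0.106460, 0.000000). Real part: 0.106460

0.106460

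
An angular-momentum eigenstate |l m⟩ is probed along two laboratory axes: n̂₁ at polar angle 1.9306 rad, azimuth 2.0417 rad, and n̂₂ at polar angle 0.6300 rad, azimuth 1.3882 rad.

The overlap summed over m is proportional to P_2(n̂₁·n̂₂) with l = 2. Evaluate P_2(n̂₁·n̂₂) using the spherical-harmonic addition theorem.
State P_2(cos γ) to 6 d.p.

-0.464746

Expand P_2 via completeness: Σ_{m} conj(Y_{2,m}) at Ω₁ times Y_{2,m} at Ω₂ —
  m=-2: Y*=-0.199083-0.273629i  Y=-0.125231-0.047881i  product +0.011830+0.043799i
  m=-1: Y*=+0.115505-0.226879i  Y=+0.066781-0.361654i  product -0.074338-0.056924i
  m=+0: Y*=-0.198096-0.000000i  Y=+0.302374+0.000000i  product -0.059899-0.000000i
  m=+1: Y*=-0.115505-0.226879i  Y=-0.066781-0.361654i  product -0.074338+0.056924i
  m=+2: Y*=-0.199083+0.273629i  Y=-0.125231+0.047881i  product +0.011830-0.043799i
Σ over m = -0.184916+0.000000i; ×(4π/5) → -0.464746+0.000000i. Real part: -0.464746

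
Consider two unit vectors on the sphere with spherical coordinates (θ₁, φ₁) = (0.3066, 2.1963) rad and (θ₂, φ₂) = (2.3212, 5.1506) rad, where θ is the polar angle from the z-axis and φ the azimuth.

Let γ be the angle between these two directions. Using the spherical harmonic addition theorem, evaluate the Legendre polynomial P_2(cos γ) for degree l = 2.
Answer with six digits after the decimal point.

0.627602

Summing Y*_{l m}(θ₁,φ₁)·Y_{l m}(θ₂,φ₂) over m ∈ [−2, 2]; prefactor 4π/(2·2+1) = 2.513274:
  m=-2: (-0.011062, -0.033404) × (-0.132232, 0.158796) = (0.006767, 0.002660)  (running Σ = (0.006767, 0.002660))
  m=-1: (-0.130156, 0.180208) × (-0.163503, -0.348920) = (0.084159, 0.015949)  (running Σ = (0.090926, 0.018610))
  m=0: (0.544592, -0.000000) × (0.124612, 0.000000) = (0.067863, 0.000000)  (running Σ = (0.158789, 0.018610))
  m=1: (0.130156, 0.180208) × (0.163503, -0.348920) = (0.084159, -0.015949)  (running Σ = (0.242948, 0.002660))
  m=2: (-0.011062, 0.033404) × (-0.132232, -0.158796) = (0.006767, -0.002660)  (running Σ = (0.249715, -0.000000))
Total Σ_m = (0.249715, -0.000000). Multiply by 2.513274: (0.627602, -0.000000). P_2(cos γ) = 0.627602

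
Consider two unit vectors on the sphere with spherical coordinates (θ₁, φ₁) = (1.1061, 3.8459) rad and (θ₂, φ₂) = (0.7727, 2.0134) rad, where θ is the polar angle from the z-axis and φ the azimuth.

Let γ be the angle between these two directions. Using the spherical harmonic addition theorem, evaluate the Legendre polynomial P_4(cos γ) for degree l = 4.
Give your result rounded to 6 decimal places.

0.282507

Expand P_4 via completeness: Σ_{m} conj(Y_{4,m}) at Ω₁ times Y_{4,m} at Ω₂ —
  [-4]  conj(Y_{4,-4})(Ω₁) = (-0.267889, 0.090075) ; Y_{4,-4}(Ω₂) = (-0.020838, -0.102999) ; Δ = (0.014860, 0.025715)
  [-3]  conj(Y_{4,-3})(Ω₁) = (0.206767, -0.343282) ; Y_{4,-3}(Ω₂) = (0.295917, 0.073353) ; Δ = (0.086367, -0.086416)
  [-2]  conj(Y_{4,-2})(Ω₁) = (0.017521, 0.107082) ; Y_{4,-2}(Ω₂) = (-0.267196, 0.326666) ; Δ = (-0.039662, -0.022889)
  [-1]  conj(Y_{4,-1})(Ω₁) = (0.230247, 0.195636) ; Y_{4,-1}(Ω₂) = (-0.059640, -0.125832) ; Δ = (0.010885, -0.040640)
  [+0]  conj(Y_{4,0})(Ω₁) = (-0.170675, -0.000000) ; Y_{4,0}(Ω₂) = (-0.336490, 0.000000) ; Δ = (0.057431, 0.000000)
  [+1]  conj(Y_{4,1})(Ω₁) = (-0.230247, 0.195636) ; Y_{4,1}(Ω₂) = (0.059640, -0.125832) ; Δ = (0.010885, 0.040640)
  [+2]  conj(Y_{4,2})(Ω₁) = (0.017521, -0.107082) ; Y_{4,2}(Ω₂) = (-0.267196, -0.326666) ; Δ = (-0.039662, 0.022889)
  [+3]  conj(Y_{4,3})(Ω₁) = (-0.206767, -0.343282) ; Y_{4,3}(Ω₂) = (-0.295917, 0.073353) ; Δ = (0.086367, 0.086416)
  [+4]  conj(Y_{4,4})(Ω₁) = (-0.267889, -0.090075) ; Y_{4,4}(Ω₂) = (-0.020838, 0.102999) ; Δ = (0.014860, -0.025715)
Total Σ_m = (0.202331, -0.000000). Multiply by 1.396263: (0.282507, -0.000000). P_4(cos γ) = 0.282507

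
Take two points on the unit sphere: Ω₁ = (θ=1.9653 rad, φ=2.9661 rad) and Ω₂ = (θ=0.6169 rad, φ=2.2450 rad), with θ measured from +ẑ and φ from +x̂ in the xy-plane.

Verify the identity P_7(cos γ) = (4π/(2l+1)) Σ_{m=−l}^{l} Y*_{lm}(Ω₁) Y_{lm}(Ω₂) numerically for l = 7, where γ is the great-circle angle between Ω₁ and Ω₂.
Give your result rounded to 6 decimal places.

Term-by-term m-sum for l=7 (normalisation 4π/15 = 0.837758):
  m=-7: (-0.095937, 0.269197) × (-0.010843, 0.000076) = (0.001020, -0.002926)  (running Σ = (0.001020, -0.002926))
  m=-6: (-0.220366, 0.386812) × (0.035397, -0.044940) = (0.009583, 0.023595)  (running Σ = (0.010603, 0.020669))
  m=-5: (-0.144741, 0.174186) × (0.041360, 0.177101) = (-0.036835, -0.018429)  (running Σ = (-0.026232, 0.002240))
  m=-4: (0.168889, -0.142823) × (-0.341907, -0.162963) = (-0.081019, 0.021309)  (running Σ = (-0.107251, 0.023549))
  m=-3: (0.273132, -0.158743) × (0.431443, -0.209377) = (0.084604, -0.125676)  (running Σ = (-0.022647, -0.102127))
  m=-2: (-0.090041, 0.032968) × (-0.048179, 0.213061) = (-0.002686, -0.020773)  (running Σ = (-0.025334, -0.122900))
  m=-1: (-0.320714, 0.056868) × (0.183419, 0.229526) = (-0.071878, -0.063182)  (running Σ = (-0.097211, -0.186081))
  m=0: (0.057916, -0.000000) × (-0.325221, 0.000000) = (-0.018836, 0.000000)  (running Σ = (-0.116047, -0.186081))
  m=1: (0.320714, 0.056868) × (-0.183419, 0.229526) = (-0.071878, 0.063182)  (running Σ = (-0.187925, -0.122900))
  m=2: (-0.090041, -0.032968) × (-0.048179, -0.213061) = (-0.002686, 0.020773)  (running Σ = (-0.190611, -0.102127))
  m=3: (-0.273132, -0.158743) × (-0.431443, -0.209377) = (0.084604, 0.125676)  (running Σ = (-0.106007, 0.023549))
  m=4: (0.168889, 0.142823) × (-0.341907, 0.162963) = (-0.081019, -0.021309)  (running Σ = (-0.187026, 0.002240))
  m=5: (0.144741, 0.174186) × (-0.041360, 0.177101) = (-0.036835, 0.018429)  (running Σ = (-0.223861, 0.020669))
  m=6: (-0.220366, -0.386812) × (0.035397, 0.044940) = (0.009583, -0.023595)  (running Σ = (-0.214278, -0.002926))
  m=7: (0.095937, 0.269197) × (0.010843, 0.000076) = (0.001020, 0.002926)  (running Σ = (-0.213258, -0.000000))
Σ over m = (-0.213258, -0.000000); ×(4π/15) → (-0.178659, -0.000000). Real part: -0.178659

-0.178659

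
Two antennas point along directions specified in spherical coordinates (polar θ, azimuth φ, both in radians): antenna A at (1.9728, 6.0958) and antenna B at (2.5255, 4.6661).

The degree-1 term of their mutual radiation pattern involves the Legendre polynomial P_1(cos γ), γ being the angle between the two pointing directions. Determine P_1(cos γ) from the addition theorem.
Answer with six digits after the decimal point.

0.394110

Expand P_1 via completeness: Σ_{m} conj(Y_{1,m}) at Ω₁ times Y_{1,m} at Ω₂ —
  term(m=-1) = 0.00893 + 0.06285j   from Y*(Ω₁)=0.31239 - 0.05923j, Y(Ω₂)=-0.00924 + 0.19943j
  term(m=+0) = 0.07623 + 0.00000j   from Y*(Ω₁)=-0.19117 + 0.00000j, Y(Ω₂)=-0.39877 + 0.00000j
  term(m=+1) = 0.00893 - 0.06285j   from Y*(Ω₁)=-0.31239 - 0.05923j, Y(Ω₂)=0.00924 + 0.19943j
Total Σ_m = 0.09409 + 0.00000j. Multiply by 4.188790: 0.39411 + 0.00000j. P_1(cos γ) = 0.394110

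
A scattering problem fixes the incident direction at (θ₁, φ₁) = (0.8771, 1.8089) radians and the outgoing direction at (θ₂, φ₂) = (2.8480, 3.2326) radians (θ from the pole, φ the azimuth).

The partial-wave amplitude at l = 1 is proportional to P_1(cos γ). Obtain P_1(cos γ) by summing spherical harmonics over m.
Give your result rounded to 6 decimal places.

Addition theorem: P_1(cos γ) = (4π/3) Σ_m Y*_{lm}(Ω₁) Y_{lm}(Ω₂), m = −1…1:
  term(m=-1) = +0.003893-0.026273i   from Y*(Ω₁)=-0.062655+0.258152i, Y(Ω₂)=-0.099570+0.009087i
  term(m=+0) = -0.146110+0.000000i   from Y*(Ω₁)=+0.312404-0.000000i, Y(Ω₂)=-0.467695+0.000000i
  term(m=+1) = +0.003893+0.026273i   from Y*(Ω₁)=+0.062655+0.258152i, Y(Ω₂)=+0.099570+0.009087i
Σ over m = -0.138324+0.000000i; ×(4π/3) → -0.579412+0.000000i. Real part: -0.579412

-0.579412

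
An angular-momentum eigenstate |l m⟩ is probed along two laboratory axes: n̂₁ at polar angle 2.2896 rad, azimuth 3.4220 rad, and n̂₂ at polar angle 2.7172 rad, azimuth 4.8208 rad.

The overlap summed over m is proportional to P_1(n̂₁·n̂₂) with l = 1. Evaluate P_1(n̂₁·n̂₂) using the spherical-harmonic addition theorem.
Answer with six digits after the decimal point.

0.653108

Addition theorem: P_1(cos γ) = (4π/3) Σ_m Y*_{lm}(Ω₁) Y_{lm}(Ω₂), m = −1…1:
  m=-1: Y*=-0.24986 - 0.07196j  Y=0.01539 + 0.14143j  product 0.00633 - 0.03645j
  m=+0: Y*=-0.32174 + 0.00000j  Y=-0.44526 + 0.00000j  product 0.14326 + 0.00000j
  m=+1: Y*=0.24986 - 0.07196j  Y=-0.01539 + 0.14143j  product 0.00633 + 0.03645j
Accumulated sum 0.15592 + 0.00000j; after 4π/(2l+1) scaling, 0.65311 + 0.00000j ⇒ P_1 = 0.653108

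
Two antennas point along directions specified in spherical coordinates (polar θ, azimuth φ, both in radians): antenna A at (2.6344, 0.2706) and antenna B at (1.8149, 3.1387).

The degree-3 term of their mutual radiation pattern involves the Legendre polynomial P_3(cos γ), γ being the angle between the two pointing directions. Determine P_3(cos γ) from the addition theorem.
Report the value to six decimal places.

Summing Y*_{l m}(θ₁,φ₁)·Y_{l m}(θ₂,φ₂) over m ∈ [−3, 3]; prefactor 4π/(2·3+1) = 1.795196:
  term(m=-3) = (-0.012428, -0.013332)   from Y*(Ω₁)=(0.032904, 0.034689), Y(Ω₂)=(-0.381192, -0.003308)
  term(m=-2) = (0.041866, 0.025495)   from Y*(Ω₁)=(-0.180642, -0.108577), Y(Ω₂)=(-0.232568, -0.001345)
  term(m=-1) = (0.094637, 0.026548)   from Y*(Ω₁)=(0.426620, 0.118346), Y(Ω₂)=(0.222008, 0.000642)
  term(m=+0) = (-0.065356, -0.000000)   from Y*(Ω₁)=(-0.267598, -0.000000), Y(Ω₂)=(0.244234, 0.000000)
  term(m=+1) = (0.094637, -0.026548)   from Y*(Ω₁)=(-0.426620, 0.118346), Y(Ω₂)=(-0.222008, 0.000642)
  term(m=+2) = (0.041866, -0.025495)   from Y*(Ω₁)=(-0.180642, 0.108577), Y(Ω₂)=(-0.232568, 0.001345)
  term(m=+3) = (-0.012428, 0.013332)   from Y*(Ω₁)=(-0.032904, 0.034689), Y(Ω₂)=(0.381192, -0.003308)
Σ over m = (0.182793, -0.000000); ×(4π/7) → (0.328148, -0.000000). Real part: 0.328148

0.328148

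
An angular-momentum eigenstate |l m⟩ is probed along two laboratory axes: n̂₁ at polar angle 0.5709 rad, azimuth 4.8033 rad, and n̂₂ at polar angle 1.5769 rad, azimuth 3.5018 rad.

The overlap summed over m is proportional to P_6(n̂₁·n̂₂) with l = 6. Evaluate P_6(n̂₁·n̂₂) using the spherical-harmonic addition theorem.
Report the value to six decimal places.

Summing Y*_{l m}(θ₁,φ₁)·Y_{l m}(θ₂,φ₂) over m ∈ [−6, 6]; prefactor 4π/(2·6+1) = 0.966644:
  m=-6: (-0.010284, -0.006241) × (-0.268919, -0.401249) = (0.000261, 0.005805)  (running Σ = (0.000261, 0.005805))
  m=-5: (0.028489, -0.058298) × (-0.002331, -0.009944) = (-0.000646, -0.000147)  (running Σ = (-0.000385, 0.005658))
  m=-4: (0.193013, 0.073455) × (-0.046217, 0.353601) = (-0.034894, 0.064855)  (running Σ = (-0.035279, 0.070512))
  m=-3: (-0.111544, 0.398795) × (-0.005614, 0.010521) = (-0.003570, -0.003412)  (running Σ = (-0.038848, 0.067100))
  m=-2: (-0.448732, -0.082500) × (0.244597, -0.214708) = (-0.127472, 0.076167)  (running Σ = (-0.166320, 0.143267))
  m=-1: (0.005125, -0.056219) × (0.011763, -0.004430) = (-0.000189, -0.000684)  (running Σ = (-0.166509, 0.142583))
  m=0: (-0.418131, -0.000000) × (-0.317597, 0.000000) = (0.132797, 0.000000)  (running Σ = (-0.033712, 0.142583))
  m=1: (-0.005125, -0.056219) × (-0.011763, -0.004430) = (-0.000189, 0.000684)  (running Σ = (-0.033901, 0.143267))
  m=2: (-0.448732, 0.082500) × (0.244597, 0.214708) = (-0.127472, -0.076167)  (running Σ = (-0.161373, 0.067100))
  m=3: (0.111544, 0.398795) × (0.005614, 0.010521) = (-0.003570, 0.003412)  (running Σ = (-0.164942, 0.070512))
  m=4: (0.193013, -0.073455) × (-0.046217, -0.353601) = (-0.034894, -0.064855)  (running Σ = (-0.199836, 0.005658))
  m=5: (-0.028489, -0.058298) × (0.002331, -0.009944) = (-0.000646, 0.000147)  (running Σ = (-0.200482, 0.005805))
  m=6: (-0.010284, 0.006241) × (-0.268919, 0.401249) = (0.000261, -0.005805)  (running Σ = (-0.200221, 0.000000))
Accumulated sum (-0.200221, 0.000000); after 4π/(2l+1) scaling, (-0.193543, 0.000000) ⇒ P_6 = -0.193543

-0.193543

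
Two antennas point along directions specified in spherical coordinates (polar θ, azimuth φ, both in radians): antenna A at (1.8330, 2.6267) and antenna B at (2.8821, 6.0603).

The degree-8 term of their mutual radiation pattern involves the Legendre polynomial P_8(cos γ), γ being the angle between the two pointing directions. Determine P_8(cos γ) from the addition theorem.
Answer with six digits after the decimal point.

Expand P_8 via completeness: Σ_{m} conj(Y_{8,m}) at Ω₁ times Y_{8,m} at Ω₂ —
  term(m=-8) = -0.000003-0.000003i   from Y*(Ω₁)=-0.218172+0.323567i, Y(Ω₂)=-0.000002+0.000009i
  term(m=-7) = +0.000028+0.000054i   from Y*(Ω₁)=-0.374901+0.186986i, Y(Ω₂)=-0.000002-0.000146i
  term(m=-6) = -0.000001-0.000003i   from Y*(Ω₁)=-0.002393-0.000125i, Y(Ω₂)=+0.000323+0.001360i
  term(m=-5) = +0.000375-0.003376i   from Y*(Ω₁)=+0.297637+0.189573i, Y(Ω₂)=-0.004242-0.008641i
  term(m=-4) = -0.002565+0.006021i   from Y*(Ω₁)=+0.062679+0.117859i, Y(Ω₂)=+0.030800+0.038146i
  term(m=-3) = -0.033925+0.040707i   from Y*(Ω₁)=+0.007613-0.291415i, Y(Ω₂)=-0.142630-0.112688i
  term(m=-2) = +0.070854-0.046829i   from Y*(Ω₁)=+0.095306-0.158630i, Y(Ω₂)=+0.414092+0.197874i
  term(m=-1) = +0.161418-0.048522i   from Y*(Ω₁)=-0.225696+0.127699i, Y(Ω₂)=-0.633909-0.143676i
  term(m=+0) = -0.024772-0.000000i   from Y*(Ω₁)=-0.198875-0.000000i, Y(Ω₂)=+0.124563+0.000000i
  term(m=+1) = +0.161418+0.048522i   from Y*(Ω₁)=+0.225696+0.127699i, Y(Ω₂)=+0.633909-0.143676i
  term(m=+2) = +0.070854+0.046829i   from Y*(Ω₁)=+0.095306+0.158630i, Y(Ω₂)=+0.414092-0.197874i
  term(m=+3) = -0.033925-0.040707i   from Y*(Ω₁)=-0.007613-0.291415i, Y(Ω₂)=+0.142630-0.112688i
  term(m=+4) = -0.002565-0.006021i   from Y*(Ω₁)=+0.062679-0.117859i, Y(Ω₂)=+0.030800-0.038146i
  term(m=+5) = +0.000375+0.003376i   from Y*(Ω₁)=-0.297637+0.189573i, Y(Ω₂)=+0.004242-0.008641i
  term(m=+6) = -0.000001+0.000003i   from Y*(Ω₁)=-0.002393+0.000125i, Y(Ω₂)=+0.000323-0.001360i
  term(m=+7) = +0.000028-0.000054i   from Y*(Ω₁)=+0.374901+0.186986i, Y(Ω₂)=+0.000002-0.000146i
  term(m=+8) = -0.000003+0.000003i   from Y*(Ω₁)=-0.218172-0.323567i, Y(Ω₂)=-0.000002-0.000009i
Σ over m = +0.367592+0.000000i; ×(4π/17) → +0.271724+0.000000i. Real part: 0.271724

0.271724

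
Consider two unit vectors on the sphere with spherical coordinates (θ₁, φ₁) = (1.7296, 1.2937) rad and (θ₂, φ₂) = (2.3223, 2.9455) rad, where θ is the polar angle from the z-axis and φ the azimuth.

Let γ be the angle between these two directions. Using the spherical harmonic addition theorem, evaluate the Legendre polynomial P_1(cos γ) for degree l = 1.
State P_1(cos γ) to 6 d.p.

0.049588

Summing Y*_{l m}(θ₁,φ₁)·Y_{l m}(θ₂,φ₂) over m ∈ [−1, 1]; prefactor 4π/(2·1+1) = 4.188790:
  m=-1: Y*=+0.093325+0.328133i  Y=-0.247602-0.049185i  product -0.006968-0.085837i
  m=+0: Y*=-0.077266-0.000000i  Y=-0.333588+0.000000i  product +0.025775+0.000000i
  m=+1: Y*=-0.093325+0.328133i  Y=+0.247602-0.049185i  product -0.006968+0.085837i
Accumulated sum +0.011838+0.000000i; after 4π/(2l+1) scaling, +0.049588+0.000000i ⇒ P_1 = 0.049588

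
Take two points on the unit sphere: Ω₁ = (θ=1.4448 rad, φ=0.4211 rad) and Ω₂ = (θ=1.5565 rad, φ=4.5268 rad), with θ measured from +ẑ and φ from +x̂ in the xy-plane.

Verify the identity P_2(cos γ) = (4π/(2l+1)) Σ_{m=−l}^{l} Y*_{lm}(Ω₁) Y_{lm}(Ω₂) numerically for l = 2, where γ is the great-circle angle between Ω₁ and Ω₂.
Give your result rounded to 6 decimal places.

Summing Y*_{l m}(θ₁,φ₁)·Y_{l m}(θ₂,φ₂) over m ∈ [−2, 2]; prefactor 4π/(2·2+1) = 2.513274:
  m=-2: (0.253129, 0.283652) × (-0.359896, -0.140078) = (-0.051367, -0.137543)  (running Σ = (-0.051367, -0.137543))
  m=-1: (0.087898, 0.039369) × (-0.002038, 0.010853) = (-0.000606, 0.000874)  (running Σ = (-0.051973, -0.136669))
  m=0: (-0.300450, -0.000000) × (-0.315198, 0.000000) = (0.094701, 0.000000)  (running Σ = (0.042728, -0.136669))
  m=1: (-0.087898, 0.039369) × (0.002038, 0.010853) = (-0.000606, -0.000874)  (running Σ = (0.042122, -0.137543))
  m=2: (0.253129, -0.283652) × (-0.359896, 0.140078) = (-0.051367, 0.137543)  (running Σ = (-0.009244, 0.000000))
Accumulated sum (-0.009244, 0.000000); after 4π/(2l+1) scaling, (-0.023234, 0.000000) ⇒ P_2 = -0.023234

-0.023234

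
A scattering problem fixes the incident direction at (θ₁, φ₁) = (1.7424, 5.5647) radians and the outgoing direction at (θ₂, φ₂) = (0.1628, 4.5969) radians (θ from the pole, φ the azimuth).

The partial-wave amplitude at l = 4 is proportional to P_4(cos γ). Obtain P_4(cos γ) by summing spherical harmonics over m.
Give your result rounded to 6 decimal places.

Term-by-term m-sum for l=4 (normalisation 4π/9 = 1.396263):
  term(m=-4) = -0.000095-0.000085i   from Y*(Ω₁)=-0.402250-0.110309i, Y(Ω₂)=+0.000273+0.000136i
  term(m=-3) = +0.001045-0.000254i   from Y*(Ω₁)=+0.112844+0.170498i, Y(Ω₂)=+0.001786-0.004947i
  term(m=-2) = +0.004713-0.012342i   from Y*(Ω₁)=-0.034488+0.256166i, Y(Ω₂)=-0.049755-0.011701i
  term(m=-1) = +0.036443+0.052927i   from Y*(Ω₁)=+0.167536-0.146492i, Y(Ω₂)=-0.033273+0.286822i
  term(m=+0) = +0.168164+0.000000i   from Y*(Ω₁)=+0.227964-0.000000i, Y(Ω₂)=+0.737678+0.000000i
  term(m=+1) = +0.036443-0.052927i   from Y*(Ω₁)=-0.167536-0.146492i, Y(Ω₂)=+0.033273+0.286822i
  term(m=+2) = +0.004713+0.012342i   from Y*(Ω₁)=-0.034488-0.256166i, Y(Ω₂)=-0.049755+0.011701i
  term(m=+3) = +0.001045+0.000254i   from Y*(Ω₁)=-0.112844+0.170498i, Y(Ω₂)=-0.001786-0.004947i
  term(m=+4) = -0.000095+0.000085i   from Y*(Ω₁)=-0.402250+0.110309i, Y(Ω₂)=+0.000273-0.000136i
Σ over m = +0.252376-0.000000i; ×(4π/9) → +0.352384-0.000000i. Real part: 0.352384

0.352384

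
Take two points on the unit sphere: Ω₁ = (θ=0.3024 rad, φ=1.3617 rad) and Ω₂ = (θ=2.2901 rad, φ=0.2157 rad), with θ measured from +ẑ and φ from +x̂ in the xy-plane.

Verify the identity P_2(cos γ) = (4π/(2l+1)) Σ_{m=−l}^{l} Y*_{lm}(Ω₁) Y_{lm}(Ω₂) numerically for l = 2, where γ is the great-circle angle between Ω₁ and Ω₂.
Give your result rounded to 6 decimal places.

Summing Y*_{l m}(θ₁,φ₁)·Y_{l m}(θ₂,φ₂) over m ∈ [−2, 2]; prefactor 4π/(2·2+1) = 2.513274:
  m=-2: -0.03131 + 0.01391j × 0.19857 - 0.09140j = -0.00494 + 0.00562j  (running Σ = -0.00494 + 0.00562j)
  m=-1: 0.04559 + 0.21485j × -0.37403 + 0.08195j = -0.03466 - 0.07662j  (running Σ = -0.03960 - 0.07100j)
  m=0: 0.54686 + 0.00000j × 0.09534 + 0.00000j = 0.05214 + 0.00000j  (running Σ = 0.01253 - 0.07100j)
  m=1: -0.04559 + 0.21485j × 0.37403 + 0.08195j = -0.03466 + 0.07662j  (running Σ = -0.02213 + 0.00562j)
  m=2: -0.03131 - 0.01391j × 0.19857 + 0.09140j = -0.00494 - 0.00562j  (running Σ = -0.02707 - 0.00000j)
Σ over m = -0.02707 - 0.00000j; ×(4π/5) → -0.06804 - 0.00000j. Real part: -0.068038

-0.068038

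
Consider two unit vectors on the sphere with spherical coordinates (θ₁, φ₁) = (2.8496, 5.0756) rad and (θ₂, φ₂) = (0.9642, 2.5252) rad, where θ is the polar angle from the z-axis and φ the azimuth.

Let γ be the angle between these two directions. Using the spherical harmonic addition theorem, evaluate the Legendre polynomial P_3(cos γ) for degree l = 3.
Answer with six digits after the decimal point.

0.090892

Term-by-term m-sum for l=3 (normalisation 4π/7 = 1.795196):
  term(m=-3) = 0.00046 + 0.00226j   from Y*(Ω₁)=-0.00882 + 0.00461j, Y(Ω₂)=0.06359 - 0.22248j
  term(m=-2) = -0.01208 + 0.02952j   from Y*(Ω₁)=0.06063 + 0.05387j, Y(Ω₂)=0.13041 + 0.37102j
  term(m=-1) = -0.04596 + 0.03085j   from Y*(Ω₁)=0.11851 - 0.31182j, Y(Ω₂)=-0.13539 - 0.09592j
  term(m=+0) = 0.16577 + 0.00000j   from Y*(Ω₁)=-0.56669 + 0.00000j, Y(Ω₂)=-0.29253 + 0.00000j
  term(m=+1) = -0.04596 - 0.03085j   from Y*(Ω₁)=-0.11851 - 0.31182j, Y(Ω₂)=0.13539 - 0.09592j
  term(m=+2) = -0.01208 - 0.02952j   from Y*(Ω₁)=0.06063 - 0.05387j, Y(Ω₂)=0.13041 - 0.37102j
  term(m=+3) = 0.00046 - 0.00226j   from Y*(Ω₁)=0.00882 + 0.00461j, Y(Ω₂)=-0.06359 - 0.22248j
Accumulated sum 0.05063 - 0.00000j; after 4π/(2l+1) scaling, 0.09089 - 0.00000j ⇒ P_3 = 0.090892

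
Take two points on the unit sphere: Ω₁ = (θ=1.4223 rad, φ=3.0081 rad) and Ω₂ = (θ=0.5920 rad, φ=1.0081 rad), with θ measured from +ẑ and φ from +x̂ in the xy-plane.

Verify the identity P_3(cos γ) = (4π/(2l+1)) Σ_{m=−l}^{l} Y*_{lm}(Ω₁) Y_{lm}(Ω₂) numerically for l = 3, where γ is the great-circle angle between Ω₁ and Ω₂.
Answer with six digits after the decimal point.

Summing Y*_{l m}(θ₁,φ₁)·Y_{l m}(θ₂,φ₂) over m ∈ [−3, 3]; prefactor 4π/(2·3+1) = 1.795196:
  term(m=-3) = (0.028095, -0.008176)   from Y*(Ω₁)=(-0.371665, 0.157347), Y(Ω₂)=(-0.071999, -0.008484)
  term(m=-2) = (-0.025529, -0.029558)   from Y*(Ω₁)=(0.142654, -0.039018), Y(Ω₂)=(-0.113771, -0.238315)
  term(m=-1) = (0.052188, -0.114034)   from Y*(Ω₁)=(0.282109, -0.037885), Y(Ω₂)=(0.235038, -0.372656)
  term(m=+0) = (-0.021897, -0.000000)   from Y*(Ω₁)=(-0.159593, -0.000000), Y(Ω₂)=(0.137203, 0.000000)
  term(m=+1) = (0.052188, 0.114034)   from Y*(Ω₁)=(-0.282109, -0.037885), Y(Ω₂)=(-0.235038, -0.372656)
  term(m=+2) = (-0.025529, 0.029558)   from Y*(Ω₁)=(0.142654, 0.039018), Y(Ω₂)=(-0.113771, 0.238315)
  term(m=+3) = (0.028095, 0.008176)   from Y*(Ω₁)=(0.371665, 0.157347), Y(Ω₂)=(0.071999, -0.008484)
Σ over m = (0.087612, 0.000000); ×(4π/7) → (0.157281, 0.000000). Real part: 0.157281

0.157281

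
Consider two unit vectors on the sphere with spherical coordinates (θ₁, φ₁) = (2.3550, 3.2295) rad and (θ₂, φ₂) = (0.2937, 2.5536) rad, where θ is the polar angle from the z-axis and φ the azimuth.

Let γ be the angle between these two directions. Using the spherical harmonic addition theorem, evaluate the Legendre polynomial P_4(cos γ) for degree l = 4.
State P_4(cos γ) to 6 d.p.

Summing Y*_{l m}(θ₁,φ₁)·Y_{l m}(θ₂,φ₂) over m ∈ [−4, 4]; prefactor 4π/(2·4+1) = 1.396263:
  m=-4: Y*=(0.104361, 0.038287)  Y=(-0.002189, 0.002207)  product (-0.000313, 0.000147)
  m=-3: Y*=(0.302820, 0.081765)  Y=(0.005580, -0.028527)  product (0.004022, -0.008182)
  m=-2: Y*=(0.411311, 0.073069)  Y=(0.058375, 0.140091)  product (0.013774, 0.061886)
  m=-1: Y*=(0.115845, 0.010210)  Y=(-0.372314, -0.248204)  product (-0.040596, -0.032554)
  m=+0: Y*=(-0.344430, -0.000000)  Y=(0.517664, 0.000000)  product (-0.178299, -0.000000)
  m=+1: Y*=(-0.115845, 0.010210)  Y=(0.372314, -0.248204)  product (-0.040596, 0.032554)
  m=+2: Y*=(0.411311, -0.073069)  Y=(0.058375, -0.140091)  product (0.013774, -0.061886)
  m=+3: Y*=(-0.302820, 0.081765)  Y=(-0.005580, -0.028527)  product (0.004022, 0.008182)
  m=+4: Y*=(0.104361, -0.038287)  Y=(-0.002189, -0.002207)  product (-0.000313, -0.000147)
Σ over m = (-0.224525, 0.000000); ×(4π/9) → (-0.313496, 0.000000). Real part: -0.313496

-0.313496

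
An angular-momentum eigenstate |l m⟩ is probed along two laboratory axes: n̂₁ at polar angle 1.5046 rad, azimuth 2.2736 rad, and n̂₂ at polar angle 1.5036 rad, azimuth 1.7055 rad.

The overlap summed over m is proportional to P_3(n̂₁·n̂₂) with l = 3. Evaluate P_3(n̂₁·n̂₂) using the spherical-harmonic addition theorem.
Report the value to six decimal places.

0.235577

Term-by-term m-sum for l=3 (normalisation 4π/7 = 1.795196):
  [-3]  conj(Y_{3,-3})(Ω₁) = (0.356018, 0.212255) ; Y_{3,-3}(Ω₂) = (0.162945, 0.381026) ; Δ = (-0.022863, 0.170238)
  [-2]  conj(Y_{3,-2})(Ω₁) = (-0.011068, -0.066390) ; Y_{3,-2}(Ω₂) = (-0.065848, 0.018182) ; Δ = (0.001936, 0.004170)
  [-1]  conj(Y_{3,-1})(Ω₁) = (0.203873, -0.240674) ; Y_{3,-1}(Ω₂) = (0.042328, 0.312327) ; Δ = (0.083798, 0.053488)
  [+0]  conj(Y_{3,0})(Ω₁) = (-0.073515, -0.000000) ; Y_{3,0}(Ω₂) = (-0.074607, 0.000000) ; Δ = (0.005485, 0.000000)
  [+1]  conj(Y_{3,1})(Ω₁) = (-0.203873, -0.240674) ; Y_{3,1}(Ω₂) = (-0.042328, 0.312327) ; Δ = (0.083798, -0.053488)
  [+2]  conj(Y_{3,2})(Ω₁) = (-0.011068, 0.066390) ; Y_{3,2}(Ω₂) = (-0.065848, -0.018182) ; Δ = (0.001936, -0.004170)
  [+3]  conj(Y_{3,3})(Ω₁) = (-0.356018, 0.212255) ; Y_{3,3}(Ω₂) = (-0.162945, 0.381026) ; Δ = (-0.022863, -0.170238)
Σ over m = (0.131227, 0.000000); ×(4π/7) → (0.235577, 0.000000). Real part: 0.235577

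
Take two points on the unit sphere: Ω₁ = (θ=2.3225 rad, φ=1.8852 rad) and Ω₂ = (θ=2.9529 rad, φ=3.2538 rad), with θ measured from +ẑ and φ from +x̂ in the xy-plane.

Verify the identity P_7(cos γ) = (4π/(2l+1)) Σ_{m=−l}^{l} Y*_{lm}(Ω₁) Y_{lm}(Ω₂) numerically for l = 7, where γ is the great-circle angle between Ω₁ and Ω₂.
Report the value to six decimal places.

0.155552

Expand P_7 via completeness: Σ_{m} conj(Y_{7,m}) at Ω₁ times Y_{7,m} at Ω₂ —
  m=-7: Y*=0.04486 + 0.03271j  Y=-0.00000 + 0.00000j  product -0.00000 + 0.00000j
  m=-6: Y*=-0.06028 + 0.18460j  Y=-0.00006 + 0.00005j  product -0.00001 - 0.00001j
  m=-5: Y*=-0.38646 - 0.00047j  Y=-0.00083 + 0.00052j  product 0.00032 - 0.00020j
  m=-4: Y*=-0.13466 - 0.41581j  Y=-0.00767 + 0.00369j  product 0.00257 + 0.00269j
  m=-3: Y*=0.11590 - 0.08407j  Y=-0.04992 + 0.01747j  product -0.00432 + 0.00622j
  m=-2: Y*=-0.23974 - 0.17436j  Y=-0.22133 + 0.05052j  product 0.06187 + 0.02648j
  m=-1: Y*=0.08925 - 0.27446j  Y=-0.59246 + 0.06676j  product -0.03456 + 0.16857j
  m=+0: Y*=-0.21899 + 0.00000j  Y=-0.61149 + 0.00000j  product 0.13391 + 0.00000j
  m=+1: Y*=-0.08925 - 0.27446j  Y=0.59246 + 0.06676j  product -0.03456 - 0.16857j
  m=+2: Y*=-0.23974 + 0.17436j  Y=-0.22133 - 0.05052j  product 0.06187 - 0.02648j
  m=+3: Y*=-0.11590 - 0.08407j  Y=0.04992 + 0.01747j  product -0.00432 - 0.00622j
  m=+4: Y*=-0.13466 + 0.41581j  Y=-0.00767 - 0.00369j  product 0.00257 - 0.00269j
  m=+5: Y*=0.38646 - 0.00047j  Y=0.00083 + 0.00052j  product 0.00032 + 0.00020j
  m=+6: Y*=-0.06028 - 0.18460j  Y=-0.00006 - 0.00005j  product -0.00001 + 0.00001j
  m=+7: Y*=-0.04486 + 0.03271j  Y=0.00000 + 0.00000j  product -0.00000 - 0.00000j
Total Σ_m = 0.18568 - 0.00000j. Multiply by 0.837758: 0.15555 - 0.00000j. P_7(cos γ) = 0.155552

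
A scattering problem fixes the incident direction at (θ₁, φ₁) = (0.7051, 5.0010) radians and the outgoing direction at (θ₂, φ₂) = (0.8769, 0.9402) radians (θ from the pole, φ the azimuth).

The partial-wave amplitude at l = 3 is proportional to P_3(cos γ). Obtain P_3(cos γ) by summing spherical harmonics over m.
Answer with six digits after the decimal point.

Summing Y*_{l m}(θ₁,φ₁)·Y_{l m}(θ₂,φ₂) over m ∈ [−3, 3]; prefactor 4π/(2·3+1) = 1.795196:
  term(m=-3) = (0.019963, -0.008065)   from Y*(Ω₁)=(-0.086509, 0.073603), Y(Ω₂)=(-0.179876, -0.059807)
  term(m=-2) = (-0.033393, 0.121784)   from Y*(Ω₁)=(-0.273951, -0.178399), Y(Ω₂)=(-0.117690, -0.367906)
  term(m=-1) = (-0.062655, -0.082148)   from Y*(Ω₁)=(0.113256, -0.381460), Y(Ω₂)=(0.153090, -0.209704)
  term(m=+0) = (0.006492, 0.000000)   from Y*(Ω₁)=(-0.028485, -0.000000), Y(Ω₂)=(-0.227911, 0.000000)
  term(m=+1) = (-0.062655, 0.082148)   from Y*(Ω₁)=(-0.113256, -0.381460), Y(Ω₂)=(-0.153090, -0.209704)
  term(m=+2) = (-0.033393, -0.121784)   from Y*(Ω₁)=(-0.273951, 0.178399), Y(Ω₂)=(-0.117690, 0.367906)
  term(m=+3) = (0.019963, 0.008065)   from Y*(Ω₁)=(0.086509, 0.073603), Y(Ω₂)=(0.179876, -0.059807)
Σ over m = (-0.145678, -0.000000); ×(4π/7) → (-0.261521, -0.000000). Real part: -0.261521

-0.261521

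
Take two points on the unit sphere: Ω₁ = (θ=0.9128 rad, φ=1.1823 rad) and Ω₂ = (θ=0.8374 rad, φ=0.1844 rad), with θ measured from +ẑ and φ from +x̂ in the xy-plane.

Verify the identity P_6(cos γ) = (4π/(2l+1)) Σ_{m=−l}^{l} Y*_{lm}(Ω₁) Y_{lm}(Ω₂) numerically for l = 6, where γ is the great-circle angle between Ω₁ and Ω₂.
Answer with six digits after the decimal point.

-0.215104

Summing Y*_{l m}(θ₁,φ₁)·Y_{l m}(θ₂,φ₂) over m ∈ [−6, 6]; prefactor 4π/(2·6+1) = 0.966644:
  [-6]  conj(Y_{6,-6})(Ω₁) = (0.081669, 0.085895) ; Y_{6,-6}(Ω₂) = (0.036374, -0.072612) ; Δ = (0.009208, -0.002806)
  [-5]  conj(Y_{6,-5})(Ω₁) = (0.295666, -0.115251) ; Y_{6,-5}(Ω₂) = (0.153167, -0.201985) ; Δ = (0.022007, -0.077373)
  [-4]  conj(Y_{6,-4})(Ω₁) = (0.007319, -0.435315) ; Y_{6,-4}(Ω₂) = (0.316010, -0.287157) ; Δ = (-0.122691, -0.139665)
  [-3]  conj(Y_{6,-3})(Ω₁) = (-0.201941, -0.086645) ; Y_{6,-3}(Ω₂) = (0.293435, -0.181201) ; Δ = (-0.074957, 0.011167)
  [-2]  conj(Y_{6,-2})(Ω₁) = (0.162286, -0.159581) ; Y_{6,-2}(Ω₂) = (-0.073724, 0.028493) ; Δ = (-0.007417, 0.016389)
  [-1]  conj(Y_{6,-1})(Ω₁) = (-0.121111, -0.295899) ; Y_{6,-1}(Ω₂) = (-0.365907, 0.068249) ; Δ = (0.064510, 0.100006)
  [+0]  conj(Y_{6,0})(Ω₁) = (0.145856, -0.000000) ; Y_{6,0}(Ω₂) = (-0.026369, 0.000000) ; Δ = (-0.003846, 0.000000)
  [+1]  conj(Y_{6,1})(Ω₁) = (0.121111, -0.295899) ; Y_{6,1}(Ω₂) = (0.365907, 0.068249) ; Δ = (0.064510, -0.100006)
  [+2]  conj(Y_{6,2})(Ω₁) = (0.162286, 0.159581) ; Y_{6,2}(Ω₂) = (-0.073724, -0.028493) ; Δ = (-0.007417, -0.016389)
  [+3]  conj(Y_{6,3})(Ω₁) = (0.201941, -0.086645) ; Y_{6,3}(Ω₂) = (-0.293435, -0.181201) ; Δ = (-0.074957, -0.011167)
  [+4]  conj(Y_{6,4})(Ω₁) = (0.007319, 0.435315) ; Y_{6,4}(Ω₂) = (0.316010, 0.287157) ; Δ = (-0.122691, 0.139665)
  [+5]  conj(Y_{6,5})(Ω₁) = (-0.295666, -0.115251) ; Y_{6,5}(Ω₂) = (-0.153167, -0.201985) ; Δ = (0.022007, 0.077373)
  [+6]  conj(Y_{6,6})(Ω₁) = (0.081669, -0.085895) ; Y_{6,6}(Ω₂) = (0.036374, 0.072612) ; Δ = (0.009208, 0.002806)
Σ over m = (-0.222527, 0.000000); ×(4π/13) → (-0.215104, 0.000000). Real part: -0.215104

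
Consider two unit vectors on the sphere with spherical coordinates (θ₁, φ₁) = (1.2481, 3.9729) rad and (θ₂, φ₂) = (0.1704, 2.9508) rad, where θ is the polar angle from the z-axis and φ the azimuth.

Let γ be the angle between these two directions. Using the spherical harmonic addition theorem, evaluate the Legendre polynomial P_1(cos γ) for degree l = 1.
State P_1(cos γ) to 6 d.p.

0.396414

Term-by-term m-sum for l=1 (normalisation 4π/3 = 4.188790):
  term(m=-1) = 0.01001 + 0.01638j   from Y*(Ω₁)=-0.22081 - 0.24208j, Y(Ω₂)=-0.05752 - 0.01111j
  term(m=+0) = 0.07461 + 0.00000j   from Y*(Ω₁)=0.15495 + 0.00000j, Y(Ω₂)=0.48153 + 0.00000j
  term(m=+1) = 0.01001 - 0.01638j   from Y*(Ω₁)=0.22081 - 0.24208j, Y(Ω₂)=0.05752 - 0.01111j
Accumulated sum 0.09464 + 0.00000j; after 4π/(2l+1) scaling, 0.39641 + 0.00000j ⇒ P_1 = 0.396414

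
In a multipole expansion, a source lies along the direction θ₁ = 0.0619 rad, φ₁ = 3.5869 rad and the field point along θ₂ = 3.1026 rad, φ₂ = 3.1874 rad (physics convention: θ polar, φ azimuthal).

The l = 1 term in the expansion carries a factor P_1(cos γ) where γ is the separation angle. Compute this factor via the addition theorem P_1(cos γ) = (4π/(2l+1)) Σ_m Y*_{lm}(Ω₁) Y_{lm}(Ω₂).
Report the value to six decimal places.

Term-by-term m-sum for l=1 (normalisation 4π/3 = 4.188790):
  [-1]  conj(Y_{1,-1})(Ω₁) = -0.01929 - 0.00921j ; Y_{1,-1}(Ω₂) = -0.01345 + 0.00062j ; Δ = 0.00027 + 0.00011j
  [+0]  conj(Y_{1,0})(Ω₁) = 0.48767 + 0.00000j ; Y_{1,0}(Ω₂) = -0.48823 + 0.00000j ; Δ = -0.23809 + 0.00000j
  [+1]  conj(Y_{1,1})(Ω₁) = 0.01929 - 0.00921j ; Y_{1,1}(Ω₂) = 0.01345 + 0.00062j ; Δ = 0.00027 - 0.00011j
Accumulated sum -0.23756 + 0.00000j; after 4π/(2l+1) scaling, -0.99510 + 0.00000j ⇒ P_1 = -0.995105

-0.995105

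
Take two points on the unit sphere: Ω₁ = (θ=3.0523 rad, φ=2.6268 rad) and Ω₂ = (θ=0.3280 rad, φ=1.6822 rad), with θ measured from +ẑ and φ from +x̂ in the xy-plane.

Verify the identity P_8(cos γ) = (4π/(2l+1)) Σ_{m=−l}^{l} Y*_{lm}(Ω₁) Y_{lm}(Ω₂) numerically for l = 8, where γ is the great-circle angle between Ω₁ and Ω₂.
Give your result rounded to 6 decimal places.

Addition theorem: P_8(cos γ) = (4π/17) Σ_m Y*_{lm}(Ω₁) Y_{lm}(Ω₂), m = −8…8:
  m=-8: -0.000000+0.000000i × +0.000038-0.000047i = +0.000000+0.000000i  (running Σ = +0.000000+0.000000i)
  m=-7: -0.000000+0.000000i × +0.000494+0.000500i = -0.000000-0.000000i  (running Σ = -0.000000-0.000000i)
  m=-6: -0.000003-0.000000i × -0.004109+0.003245i = +0.000000-0.000000i  (running Σ = +0.000000-0.000000i)
  m=-5: -0.000046-0.000029i × -0.014746-0.023677i = -0.000000+0.000002i  (running Σ = -0.000000+0.000002i)
  m=-4: -0.000393-0.000740i × +0.098326-0.046966i = -0.000073-0.000054i  (running Σ = -0.000073-0.000053i)
  m=-3: +0.000254-0.009614i × +0.099966+0.287889i = +0.002793-0.000888i  (running Σ = +0.002720-0.000941i)
  m=-2: +0.040458-0.067310i × -0.543737+0.123194i = -0.013707+0.041583i  (running Σ = -0.010987+0.040642i)
  m=-1: +0.356887-0.201879i × -0.054182-0.484345i = -0.117116-0.161918i  (running Σ = -0.128103-0.121276i)
  m=0: +1.002022-0.000000i × -0.212147+0.000000i = -0.212576+0.000000i  (running Σ = -0.340679-0.121276i)
  m=1: -0.356887-0.201879i × +0.054182-0.484345i = -0.117116+0.161918i  (running Σ = -0.457795+0.040642i)
  m=2: +0.040458+0.067310i × -0.543737-0.123194i = -0.013707-0.041583i  (running Σ = -0.471502-0.000941i)
  m=3: -0.000254-0.009614i × -0.099966+0.287889i = +0.002793+0.000888i  (running Σ = -0.468709-0.000053i)
  m=4: -0.000393+0.000740i × +0.098326+0.046966i = -0.000073+0.000054i  (running Σ = -0.468782+0.000002i)
  m=5: +0.000046-0.000029i × +0.014746-0.023677i = -0.000000-0.000002i  (running Σ = -0.468782-0.000000i)
  m=6: -0.000003+0.000000i × -0.004109-0.003245i = +0.000000+0.000000i  (running Σ = -0.468782-0.000000i)
  m=7: +0.000000+0.000000i × -0.000494+0.000500i = -0.000000+0.000000i  (running Σ = -0.468782+0.000000i)
  m=8: -0.000000-0.000000i × +0.000038+0.000047i = +0.000000-0.000000i  (running Σ = -0.468782+0.000000i)
Total Σ_m = -0.468782+0.000000i. Multiply by 0.739198: -0.346523+0.000000i. P_8(cos γ) = -0.346523

-0.346523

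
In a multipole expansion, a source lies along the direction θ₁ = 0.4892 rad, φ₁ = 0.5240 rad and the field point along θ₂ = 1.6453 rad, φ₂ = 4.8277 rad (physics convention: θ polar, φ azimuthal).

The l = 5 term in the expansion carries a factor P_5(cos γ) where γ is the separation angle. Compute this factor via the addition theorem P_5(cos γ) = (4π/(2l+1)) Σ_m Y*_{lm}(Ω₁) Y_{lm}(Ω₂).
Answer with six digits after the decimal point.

Summing Y*_{l m}(θ₁,φ₁)·Y_{l m}(θ₂,φ₂) over m ∈ [−5, 5]; prefactor 4π/(2·5+1) = 1.142397:
  [-5]  conj(Y_{5,-5})(Ω₁) = -0.00922 + 0.00530j ; Y_{5,-5}(Ω₂) = 0.24953 + 0.38374j ; Δ = -0.00433 - 0.00222j
  [-4]  conj(Y_{5,-4})(Ω₁) = -0.03168 + 0.05466j ; Y_{5,-4}(Ω₂) = -0.09675 + 0.04809j ; Δ = 0.00044 - 0.00681j
  [-3]  conj(Y_{5,-3})(Ω₁) = -0.00026 + 0.21584j ; Y_{5,-3}(Ω₂) = 0.11053 + 0.30666j ; Δ = -0.06622 + 0.02378j
  [-2]  conj(Y_{5,-2})(Ω₁) = 0.22062 + 0.38283j ; Y_{5,-2}(Ω₂) = -0.12010 + 0.02820j ; Δ = -0.03729 - 0.03976j
  [-1]  conj(Y_{5,-1})(Ω₁) = 0.37021 + 0.21394j ; Y_{5,-1}(Ω₂) = 0.03392 + 0.29287j ; Δ = -0.05010 + 0.11568j
  [+0]  conj(Y_{5,0})(Ω₁) = -0.13359 + 0.00000j ; Y_{5,0}(Ω₂) = -0.12722 + 0.00000j ; Δ = 0.01700 + 0.00000j
  [+1]  conj(Y_{5,1})(Ω₁) = -0.37021 + 0.21394j ; Y_{5,1}(Ω₂) = -0.03392 + 0.29287j ; Δ = -0.05010 - 0.11568j
  [+2]  conj(Y_{5,2})(Ω₁) = 0.22062 - 0.38283j ; Y_{5,2}(Ω₂) = -0.12010 - 0.02820j ; Δ = -0.03729 + 0.03976j
  [+3]  conj(Y_{5,3})(Ω₁) = 0.00026 + 0.21584j ; Y_{5,3}(Ω₂) = -0.11053 + 0.30666j ; Δ = -0.06622 - 0.02378j
  [+4]  conj(Y_{5,4})(Ω₁) = -0.03168 - 0.05466j ; Y_{5,4}(Ω₂) = -0.09675 - 0.04809j ; Δ = 0.00044 + 0.00681j
  [+5]  conj(Y_{5,5})(Ω₁) = 0.00922 + 0.00530j ; Y_{5,5}(Ω₂) = -0.24953 + 0.38374j ; Δ = -0.00433 + 0.00222j
Accumulated sum -0.29802 - 0.00000j; after 4π/(2l+1) scaling, -0.34045 - 0.00000j ⇒ P_5 = -0.340453

-0.340453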